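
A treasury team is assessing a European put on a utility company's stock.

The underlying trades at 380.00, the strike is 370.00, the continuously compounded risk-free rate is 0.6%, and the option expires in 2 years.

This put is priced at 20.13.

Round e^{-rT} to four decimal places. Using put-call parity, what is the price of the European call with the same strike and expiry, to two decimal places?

34.53

e^(−rT) = e^(−0.006·2) = 0.9881
Put-call parity: C − P = S − K·e^(−rT) = 380 − 370·0.9881 = 380 − 365.5970 = 14.4030
C = P + (C − P) = 20.13 + (14.4030) = 34.5330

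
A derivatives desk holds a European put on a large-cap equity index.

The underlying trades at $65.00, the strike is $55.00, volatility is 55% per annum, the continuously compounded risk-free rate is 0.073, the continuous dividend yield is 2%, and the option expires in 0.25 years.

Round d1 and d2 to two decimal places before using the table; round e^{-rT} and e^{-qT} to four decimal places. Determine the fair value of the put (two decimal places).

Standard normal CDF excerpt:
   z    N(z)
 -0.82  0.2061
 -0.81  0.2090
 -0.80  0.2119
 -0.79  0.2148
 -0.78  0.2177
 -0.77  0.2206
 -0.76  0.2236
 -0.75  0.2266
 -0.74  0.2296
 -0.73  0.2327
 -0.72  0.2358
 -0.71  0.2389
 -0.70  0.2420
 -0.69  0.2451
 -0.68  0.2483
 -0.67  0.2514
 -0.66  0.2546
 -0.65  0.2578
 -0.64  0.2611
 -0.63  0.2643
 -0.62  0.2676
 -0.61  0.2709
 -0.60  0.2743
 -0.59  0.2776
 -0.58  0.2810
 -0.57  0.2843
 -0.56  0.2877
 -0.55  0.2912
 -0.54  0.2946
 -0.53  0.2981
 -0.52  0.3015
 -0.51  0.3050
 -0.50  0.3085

$2.39

T = 0.25;  σ√T = 0.2750
d₁ = [ln(65/55) + (0.073 − 0.02 + ½·0.55²)·0.25] / (σ√T) = (0.1671 + 0.0511) / 0.2750 = 0.7932 ⇒ 0.79
d₂ = 0.7932 − 0.2750 = 0.5182 ⇒ 0.52
exp(−qT) = exp(−0.02·0.25) = 0.9950;  exp(−rT) = exp(−0.073·0.25) = 0.9819
N(−d₂) = N(-0.52) = 0.3015;  N(−d₁) = N(-0.79) = 0.2148
P = 55·0.9819·0.3015 − 65·0.9950·0.2148 = 16.2824 − 13.8922 = 2.3902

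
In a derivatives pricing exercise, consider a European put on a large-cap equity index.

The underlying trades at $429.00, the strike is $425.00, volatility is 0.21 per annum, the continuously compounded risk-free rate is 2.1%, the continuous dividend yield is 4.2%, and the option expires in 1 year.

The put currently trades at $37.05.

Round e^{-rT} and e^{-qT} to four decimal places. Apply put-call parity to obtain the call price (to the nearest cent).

$32.26

exp(−qT) = exp(−0.042·1) = 0.9589;  exp(−rT) = exp(−0.021·1) = 0.9792
Put-call parity: C − P = S·e^(−qT) − K·e^(−rT) = 429·0.9589 − 425·0.9792 = 411.3681 − 416.1600 = -4.7919
C = P + (C − P) = 37.05 + (-4.7919) = 32.2581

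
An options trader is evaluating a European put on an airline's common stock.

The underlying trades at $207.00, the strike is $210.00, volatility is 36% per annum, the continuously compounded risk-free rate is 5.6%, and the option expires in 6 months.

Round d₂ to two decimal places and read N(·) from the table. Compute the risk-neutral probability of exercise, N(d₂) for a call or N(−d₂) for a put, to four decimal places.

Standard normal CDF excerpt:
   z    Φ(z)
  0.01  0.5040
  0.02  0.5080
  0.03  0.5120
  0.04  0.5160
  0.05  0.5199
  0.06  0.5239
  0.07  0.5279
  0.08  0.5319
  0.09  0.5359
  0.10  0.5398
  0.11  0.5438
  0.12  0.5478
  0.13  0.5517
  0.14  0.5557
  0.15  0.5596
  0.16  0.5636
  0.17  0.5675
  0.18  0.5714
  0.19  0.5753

0.5279

T = 0.5;  σ√T = 0.2546
d₁ = [ln(207/210) + (0.056 + ½·0.36²)·0.5] / (σ√T) = (-0.0144 + 0.0604) / 0.2546 = 0.1807 which rounds to 0.18
d₂ = 0.1807 − 0.2546 = -0.0738 which rounds to -0.07
Pr(exercise) under Q = N(−d₂) = N(0.07) = 0.5279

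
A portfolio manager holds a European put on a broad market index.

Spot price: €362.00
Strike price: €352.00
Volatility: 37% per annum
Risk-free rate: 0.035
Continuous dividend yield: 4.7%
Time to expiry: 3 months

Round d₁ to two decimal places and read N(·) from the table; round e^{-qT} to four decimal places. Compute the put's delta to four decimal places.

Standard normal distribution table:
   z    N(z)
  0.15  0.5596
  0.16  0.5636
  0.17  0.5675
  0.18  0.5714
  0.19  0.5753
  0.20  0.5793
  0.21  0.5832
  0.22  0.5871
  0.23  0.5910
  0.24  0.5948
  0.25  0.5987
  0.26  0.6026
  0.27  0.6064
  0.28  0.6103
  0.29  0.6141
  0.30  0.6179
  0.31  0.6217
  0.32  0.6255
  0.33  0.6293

T = 0.25;  σ√T = 0.1850
d₁ = [ln(362/352) + (0.035 − 0.047 + 0.37²/2)·0.25] / 0.1850 = [0.0280 + 0.0141] / 0.1850 = 0.2277 ≈ 0.23
N(d₁) = N(0.23) = 0.5910
Δ_put = exp(−qT)·(N(d₁) − 1) = 0.9883·(0.5910 − 1) = -0.4042

-0.4042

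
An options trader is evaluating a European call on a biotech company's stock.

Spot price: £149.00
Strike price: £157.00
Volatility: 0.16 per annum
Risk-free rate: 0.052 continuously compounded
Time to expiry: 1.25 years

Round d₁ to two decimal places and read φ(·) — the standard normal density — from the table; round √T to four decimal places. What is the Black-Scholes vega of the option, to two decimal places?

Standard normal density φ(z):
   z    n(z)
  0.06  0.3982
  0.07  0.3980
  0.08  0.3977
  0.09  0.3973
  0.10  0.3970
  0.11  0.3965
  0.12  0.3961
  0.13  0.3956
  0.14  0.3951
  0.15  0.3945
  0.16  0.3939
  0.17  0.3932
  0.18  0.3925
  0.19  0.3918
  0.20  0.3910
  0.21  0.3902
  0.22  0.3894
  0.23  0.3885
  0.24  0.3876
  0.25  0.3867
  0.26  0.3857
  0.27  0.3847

65.62

T = 1.25;  σ√T = 0.1789
d₁ = [ln(149/157) + (0.052 + 0.16²/2)·1.25] / 0.1789 = [-0.0523 + 0.0810] / 0.1789 = 0.1604 ≈ 0.16
√T = √1.25 = 1.1180
φ(d₁) = φ(0.16) = 0.3939
vega = S·φ(d₁)·√T = 149·0.3939·1.1180 = 65.6166
(Call and put vega coincide under Black-Scholes.)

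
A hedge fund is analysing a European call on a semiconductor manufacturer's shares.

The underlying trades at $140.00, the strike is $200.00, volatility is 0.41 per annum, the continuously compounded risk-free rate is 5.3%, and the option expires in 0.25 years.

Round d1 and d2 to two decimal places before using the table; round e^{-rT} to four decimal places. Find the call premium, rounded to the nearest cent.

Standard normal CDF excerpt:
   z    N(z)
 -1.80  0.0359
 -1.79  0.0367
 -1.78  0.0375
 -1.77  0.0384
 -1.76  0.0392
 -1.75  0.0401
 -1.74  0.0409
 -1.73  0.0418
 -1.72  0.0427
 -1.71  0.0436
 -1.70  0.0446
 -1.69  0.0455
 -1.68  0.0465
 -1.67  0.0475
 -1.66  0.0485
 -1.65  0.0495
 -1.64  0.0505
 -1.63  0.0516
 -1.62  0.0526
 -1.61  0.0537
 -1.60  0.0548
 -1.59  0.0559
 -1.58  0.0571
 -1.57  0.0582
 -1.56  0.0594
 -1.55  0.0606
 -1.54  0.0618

σ√T = 0.41 × 0.5000 = 0.2050
d₁ = [ln(140/200) + (0.053 + ½·0.41²)·0.25] / (σ√T) = (-0.3567 + 0.0343) / 0.2050 = -1.5727 ⇒ -1.57
d₂ = -1.5727 − 0.2050 = -1.7777 ⇒ -1.78
e^(−rT) = e^(−0.053·0.25) = 0.9868
C = 140·N(-1.57) − 200·0.9868·N(-1.78) = 140·0.0582 − 200·0.9868·0.0375 = 8.1480 − 7.4010 = 0.7470

$0.75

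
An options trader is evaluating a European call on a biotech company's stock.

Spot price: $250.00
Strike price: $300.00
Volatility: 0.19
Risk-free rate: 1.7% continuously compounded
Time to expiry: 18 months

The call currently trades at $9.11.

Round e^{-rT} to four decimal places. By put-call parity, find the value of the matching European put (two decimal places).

exp(−rT) = exp(−0.017·1.5) = 0.9748
Put-call parity: C − P = S − K·e^(−rT) = 250 − 300·0.9748 = 250 − 292.4400 = -42.4400
P = C − (C − P) = 9.11 − (-42.4400) = 51.5500

$51.55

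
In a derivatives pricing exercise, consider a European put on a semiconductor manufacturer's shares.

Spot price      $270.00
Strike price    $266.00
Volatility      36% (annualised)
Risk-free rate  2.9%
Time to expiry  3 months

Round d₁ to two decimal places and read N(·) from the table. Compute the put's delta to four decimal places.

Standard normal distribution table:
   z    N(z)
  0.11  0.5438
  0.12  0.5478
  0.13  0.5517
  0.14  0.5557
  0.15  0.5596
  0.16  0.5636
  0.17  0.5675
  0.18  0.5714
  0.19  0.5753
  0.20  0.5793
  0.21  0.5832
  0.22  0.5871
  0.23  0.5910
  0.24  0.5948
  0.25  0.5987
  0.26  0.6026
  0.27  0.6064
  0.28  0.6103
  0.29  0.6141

-0.4168

σ√T = 0.36·√0.25 = 0.1800
d₁ = [ln(270/266) + (0.029 + 0.36²/2)·0.25] / 0.1800 = [0.0149 + 0.0234] / 0.1800 = 0.2132 → 0.21
N(d₁) = N(0.21) = 0.5832
Δ_put = N(d₁) − 1 = 0.5832 − 1 = -0.4168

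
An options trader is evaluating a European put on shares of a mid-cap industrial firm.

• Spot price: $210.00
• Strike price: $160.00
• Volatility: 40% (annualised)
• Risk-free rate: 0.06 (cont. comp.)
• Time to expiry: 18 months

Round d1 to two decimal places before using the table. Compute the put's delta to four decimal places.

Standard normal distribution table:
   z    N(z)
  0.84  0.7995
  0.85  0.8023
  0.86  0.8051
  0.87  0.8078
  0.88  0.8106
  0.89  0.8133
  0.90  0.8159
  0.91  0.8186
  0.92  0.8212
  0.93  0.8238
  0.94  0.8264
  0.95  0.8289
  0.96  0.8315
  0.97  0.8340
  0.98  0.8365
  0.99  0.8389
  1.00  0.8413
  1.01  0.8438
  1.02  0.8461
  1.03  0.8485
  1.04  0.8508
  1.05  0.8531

T = 1.5;  σ√T = 0.4899
ln(S/K) + (r + σ²/2)T = ln(210/160) + (0.06 + 0.4²/2)·1.5 = 0.2719 + 0.2100 = 0.4819
d₁ = 0.4819 / 0.4899 = 0.9837 ⇒ 0.98
N(d₁) = N(0.98) = 0.8365
Δ_put = N(d₁) − 1 = 0.8365 − 1 = -0.1635

-0.1635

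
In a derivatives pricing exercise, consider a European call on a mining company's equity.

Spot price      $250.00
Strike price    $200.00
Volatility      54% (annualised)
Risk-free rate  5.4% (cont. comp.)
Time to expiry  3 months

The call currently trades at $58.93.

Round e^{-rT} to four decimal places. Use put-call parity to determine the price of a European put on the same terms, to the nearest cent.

$6.25

e^(−rT) = e^(−0.054·0.25) = 0.9866
Put-call parity: C − P = S − K·e^(−rT) = 250 − 200·0.9866 = 250 − 197.3200 = 52.6800
P = C − (C − P) = 58.93 − (52.6800) = 6.2500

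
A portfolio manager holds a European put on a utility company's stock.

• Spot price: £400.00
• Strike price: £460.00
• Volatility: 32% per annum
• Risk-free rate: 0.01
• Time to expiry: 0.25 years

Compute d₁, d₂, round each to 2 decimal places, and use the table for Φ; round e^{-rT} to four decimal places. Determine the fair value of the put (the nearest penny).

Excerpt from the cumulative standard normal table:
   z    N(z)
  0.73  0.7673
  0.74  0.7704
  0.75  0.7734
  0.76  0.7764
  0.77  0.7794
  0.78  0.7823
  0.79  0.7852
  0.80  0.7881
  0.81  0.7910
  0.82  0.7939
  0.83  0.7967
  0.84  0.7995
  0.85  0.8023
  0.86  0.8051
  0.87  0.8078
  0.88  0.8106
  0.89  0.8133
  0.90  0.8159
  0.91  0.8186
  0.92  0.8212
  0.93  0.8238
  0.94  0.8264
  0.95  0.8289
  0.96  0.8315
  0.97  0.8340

T = 0.25;  σ√T = 0.1600
d₁ = [ln(400/460) + (0.01 + 0.32²/2)·0.25] / 0.1600 = [-0.1398 + 0.0153] / 0.1600 = -0.7779 which rounds to -0.78
d₂ = d₁ − σ√T = -0.7779 − 0.1600 = -0.9379 which rounds to -0.94
exp(−rT) = exp(−0.01·0.25) = 0.9975
P = 460·0.9975·N(0.94) − 400·N(0.78) = 460·0.9975·0.8264 − 400·0.7823 = 379.1936 − 312.9200 = 66.2736

£66.27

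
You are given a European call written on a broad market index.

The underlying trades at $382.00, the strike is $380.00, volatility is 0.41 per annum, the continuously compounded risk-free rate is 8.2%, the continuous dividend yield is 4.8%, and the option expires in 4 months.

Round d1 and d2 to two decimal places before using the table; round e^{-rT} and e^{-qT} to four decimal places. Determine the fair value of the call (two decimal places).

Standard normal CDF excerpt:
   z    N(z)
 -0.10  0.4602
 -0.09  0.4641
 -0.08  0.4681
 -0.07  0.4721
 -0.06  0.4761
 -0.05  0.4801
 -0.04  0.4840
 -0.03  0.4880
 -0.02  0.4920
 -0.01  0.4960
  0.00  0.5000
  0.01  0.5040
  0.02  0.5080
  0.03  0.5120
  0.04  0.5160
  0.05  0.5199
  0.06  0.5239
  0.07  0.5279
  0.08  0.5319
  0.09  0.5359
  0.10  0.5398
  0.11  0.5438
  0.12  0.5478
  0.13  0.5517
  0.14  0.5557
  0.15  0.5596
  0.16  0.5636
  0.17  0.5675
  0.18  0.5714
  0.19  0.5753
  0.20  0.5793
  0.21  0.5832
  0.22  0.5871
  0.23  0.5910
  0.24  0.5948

T = 0.3333;  σ√T = 0.2367
d₁ = [ln(382/380) + (0.082 − 0.048 + 0.41²/2)·0.3333] / 0.2367 = [0.0052 + 0.0393] / 0.2367 = 0.1884 ≈ 0.19
d₂ = d₁ − σ√T = 0.1884 − 0.2367 = -0.0483 ≈ -0.05
e^(−qT) = e^(−0.048·0.3333) = 0.9841;  e^(−rT) = e^(−0.082·0.3333) = 0.9730
N(d₁) = N(0.19) = 0.5753;  N(d₂) = N(-0.05) = 0.4801
C = 382·0.9841·0.5753 − 380·0.9730·0.4801 = 216.2703 − 177.5122 = 38.7582

$38.76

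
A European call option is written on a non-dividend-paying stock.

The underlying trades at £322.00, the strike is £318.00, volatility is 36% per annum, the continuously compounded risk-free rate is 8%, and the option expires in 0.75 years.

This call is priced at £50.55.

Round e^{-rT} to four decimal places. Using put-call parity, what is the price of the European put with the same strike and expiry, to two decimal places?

£28.04

e^(−rT) = e^(−0.08·0.75) = 0.9418
Put-call parity: C − P = S − K·e^(−rT) = 322 − 318·0.9418 = 322 − 299.4924 = 22.5076
P = C − (C − P) = 50.55 − (22.5076) = 28.0424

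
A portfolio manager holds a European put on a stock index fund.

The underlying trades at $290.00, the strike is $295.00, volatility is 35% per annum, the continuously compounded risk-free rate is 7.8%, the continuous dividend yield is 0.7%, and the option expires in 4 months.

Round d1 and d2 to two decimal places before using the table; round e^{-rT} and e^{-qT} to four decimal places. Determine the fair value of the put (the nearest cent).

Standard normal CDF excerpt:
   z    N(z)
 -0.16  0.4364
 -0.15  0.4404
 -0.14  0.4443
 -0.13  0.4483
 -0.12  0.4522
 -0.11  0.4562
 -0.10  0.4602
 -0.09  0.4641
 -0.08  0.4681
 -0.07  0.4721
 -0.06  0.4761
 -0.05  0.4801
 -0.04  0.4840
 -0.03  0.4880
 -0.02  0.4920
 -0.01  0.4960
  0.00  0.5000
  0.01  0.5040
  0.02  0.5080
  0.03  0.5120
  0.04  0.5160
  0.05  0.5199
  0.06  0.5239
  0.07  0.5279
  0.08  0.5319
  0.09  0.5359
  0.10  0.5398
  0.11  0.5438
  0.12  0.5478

$22.02

σ√T = 0.35 × 0.5774 = 0.2021
d₁ = [ln(290/295) + (0.078 − 0.007 + 0.35²/2)·0.3333] / 0.2021 = [-0.0171 + 0.0441] / 0.2021 = 0.1336 ≈ 0.13
d₂ = d₁ − σ√T = 0.1336 − 0.2021 = -0.0685 ≈ -0.07
e^(−qT) = e^(−0.007·0.3333) = 0.9977;  e^(−rT) = e^(−0.078·0.3333) = 0.9743
N(−d₂) = N(0.07) = 0.5279;  N(−d₁) = N(-0.13) = 0.4483
P = 295·0.9743·0.5279 − 290·0.9977·0.4483 = 151.7282 − 129.7080 = 22.0202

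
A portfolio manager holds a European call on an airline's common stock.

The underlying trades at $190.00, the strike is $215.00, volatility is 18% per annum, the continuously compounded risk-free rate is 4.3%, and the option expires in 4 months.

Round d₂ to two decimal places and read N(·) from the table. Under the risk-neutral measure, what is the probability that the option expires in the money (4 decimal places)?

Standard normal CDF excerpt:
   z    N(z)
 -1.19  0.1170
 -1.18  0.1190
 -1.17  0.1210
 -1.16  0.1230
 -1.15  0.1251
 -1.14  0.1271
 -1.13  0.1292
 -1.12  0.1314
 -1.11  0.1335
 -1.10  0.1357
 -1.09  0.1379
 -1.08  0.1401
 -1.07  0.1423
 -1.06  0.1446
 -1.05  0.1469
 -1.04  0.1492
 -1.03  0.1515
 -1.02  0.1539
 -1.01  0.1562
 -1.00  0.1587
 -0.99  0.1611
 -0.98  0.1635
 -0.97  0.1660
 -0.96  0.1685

0.1357

T = 0.3333;  σ√T = 0.1039
d₁ = [ln(190/215) + (0.043 + 0.18²/2)·0.3333] / 0.1039 = [-0.1236 + 0.0197] / 0.1039 = -0.9996 which rounds to -1.00
d₂ = d₁ − σ√T = -0.9996 − 0.1039 = -1.1035 which rounds to -1.10
Risk-neutral Pr[S_T > K] = N(d₂) = N(-1.10) = 0.1357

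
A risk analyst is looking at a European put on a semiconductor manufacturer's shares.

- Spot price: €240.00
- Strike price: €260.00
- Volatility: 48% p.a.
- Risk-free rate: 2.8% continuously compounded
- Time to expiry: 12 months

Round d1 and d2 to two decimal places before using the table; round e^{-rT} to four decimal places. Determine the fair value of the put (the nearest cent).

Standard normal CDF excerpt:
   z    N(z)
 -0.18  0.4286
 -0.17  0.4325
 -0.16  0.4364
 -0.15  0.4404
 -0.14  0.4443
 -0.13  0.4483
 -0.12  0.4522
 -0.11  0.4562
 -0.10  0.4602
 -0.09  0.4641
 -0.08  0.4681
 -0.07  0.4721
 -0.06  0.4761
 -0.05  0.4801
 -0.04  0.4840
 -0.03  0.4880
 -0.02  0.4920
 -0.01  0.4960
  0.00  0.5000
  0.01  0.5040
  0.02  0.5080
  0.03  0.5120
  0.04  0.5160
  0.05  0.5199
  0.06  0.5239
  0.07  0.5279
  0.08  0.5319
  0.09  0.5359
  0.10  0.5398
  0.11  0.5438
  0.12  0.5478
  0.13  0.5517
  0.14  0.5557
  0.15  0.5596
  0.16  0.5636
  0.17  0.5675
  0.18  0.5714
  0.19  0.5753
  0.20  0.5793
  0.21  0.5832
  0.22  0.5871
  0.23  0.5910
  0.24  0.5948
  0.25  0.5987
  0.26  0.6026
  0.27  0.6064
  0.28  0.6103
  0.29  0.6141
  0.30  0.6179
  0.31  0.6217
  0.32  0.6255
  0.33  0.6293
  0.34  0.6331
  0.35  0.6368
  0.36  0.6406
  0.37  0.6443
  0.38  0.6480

σ√T = 0.48 × 1.0000 = 0.4800
ln(S/K) + (r + σ²/2)T = ln(240/260) + (0.028 + 0.48²/2)·1 = -0.0800 + 0.1432 = 0.0632
d₁ = 0.0632 / 0.4800 = 0.1316 → 0.13
d₂ = d₁ − σ√T = 0.1316 − 0.4800 = -0.3484 → -0.35
exp(−rT) = exp(−0.028·1) = 0.9724
P = 260·0.9724·N(0.35) − 240·N(-0.13) = 260·0.9724·0.6368 − 240·0.4483 = 160.9983 − 107.5920 = 53.4063

€53.41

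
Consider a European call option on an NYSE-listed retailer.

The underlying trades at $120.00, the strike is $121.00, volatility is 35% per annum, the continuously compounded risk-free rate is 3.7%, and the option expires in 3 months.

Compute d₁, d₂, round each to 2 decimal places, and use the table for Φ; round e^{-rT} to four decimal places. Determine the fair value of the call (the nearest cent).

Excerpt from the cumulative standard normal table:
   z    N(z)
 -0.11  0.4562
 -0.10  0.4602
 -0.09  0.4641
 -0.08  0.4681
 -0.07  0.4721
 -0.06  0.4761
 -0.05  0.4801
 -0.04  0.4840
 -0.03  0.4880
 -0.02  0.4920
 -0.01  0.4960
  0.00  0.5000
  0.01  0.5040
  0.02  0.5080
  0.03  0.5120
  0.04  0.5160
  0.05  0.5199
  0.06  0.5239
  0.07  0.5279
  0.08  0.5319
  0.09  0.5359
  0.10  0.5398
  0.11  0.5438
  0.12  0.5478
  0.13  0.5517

T = 0.25;  σ√T = 0.1750
d₁ = [ln(120/121) + (0.037 + 0.35²/2)·0.25] / 0.1750 = [-0.0083 + 0.0246] / 0.1750 = 0.0929 which rounds to 0.09
d₂ = d₁ − σ√T = 0.0929 − 0.1750 = -0.0821 which rounds to -0.08
e^(−rT) = e^(−0.037·0.25) = 0.9908
C = 120·N(0.09) − 121·0.9908·N(-0.08) = 120·0.5359 − 121·0.9908·0.4681 = 64.3080 − 56.1190 = 8.1890

$8.19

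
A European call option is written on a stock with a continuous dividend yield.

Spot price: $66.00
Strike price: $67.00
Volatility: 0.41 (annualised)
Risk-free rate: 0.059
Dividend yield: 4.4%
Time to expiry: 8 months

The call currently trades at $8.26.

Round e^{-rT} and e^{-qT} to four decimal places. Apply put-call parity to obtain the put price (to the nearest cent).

$8.58

exp(−qT) = exp(−0.044·0.6667) = 0.9711;  exp(−rT) = exp(−0.059·0.6667) = 0.9614
Put-call parity: C − P = S·e^(−qT) − K·e^(−rT) = 66·0.9711 − 67·0.9614 = 64.0926 − 64.4138 = -0.3212
P = C − (C − P) = 8.26 − (-0.3212) = 8.5812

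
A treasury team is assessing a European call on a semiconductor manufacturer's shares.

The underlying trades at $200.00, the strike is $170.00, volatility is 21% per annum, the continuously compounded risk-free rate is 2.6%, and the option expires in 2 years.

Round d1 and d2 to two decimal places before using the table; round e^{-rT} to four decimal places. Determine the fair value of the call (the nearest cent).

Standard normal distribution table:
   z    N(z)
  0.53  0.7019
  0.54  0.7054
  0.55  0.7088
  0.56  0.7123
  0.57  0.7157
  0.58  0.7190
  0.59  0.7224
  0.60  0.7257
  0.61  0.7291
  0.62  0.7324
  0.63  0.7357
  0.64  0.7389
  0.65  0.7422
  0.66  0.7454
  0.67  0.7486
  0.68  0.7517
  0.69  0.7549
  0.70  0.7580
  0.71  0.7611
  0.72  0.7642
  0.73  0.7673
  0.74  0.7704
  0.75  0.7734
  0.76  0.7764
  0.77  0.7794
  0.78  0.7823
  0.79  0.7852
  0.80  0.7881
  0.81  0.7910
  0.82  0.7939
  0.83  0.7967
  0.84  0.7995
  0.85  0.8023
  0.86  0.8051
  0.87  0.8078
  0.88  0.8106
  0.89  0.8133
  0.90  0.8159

$46.06

σ√T = 0.21·√2 = 0.2970
d₁ = [ln(200/170) + (0.026 + ½·0.21²)·2] / (σ√T) = (0.1625 + 0.0961) / 0.2970 = 0.8708 which rounds to 0.87
d₂ = 0.8708 − 0.2970 = 0.5738 which rounds to 0.57
e^(−rT) = e^(−0.026·2) = 0.9493
N(d₁) = N(0.87) = 0.8078;  N(d₂) = N(0.57) = 0.7157
C = 200·0.8078 − 170·0.9493·0.7157 = 161.5600 − 115.5004 = 46.0596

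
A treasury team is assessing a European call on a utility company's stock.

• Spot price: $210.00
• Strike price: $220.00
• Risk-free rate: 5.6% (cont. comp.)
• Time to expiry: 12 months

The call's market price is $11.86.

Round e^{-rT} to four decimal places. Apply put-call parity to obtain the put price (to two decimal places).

exp(−rT) = exp(−0.056·1) = 0.9455
Put-call parity: C − P = S − K·e^(−rT) = 210 − 220·0.9455 = 210 − 208.0100 = 1.9900
P = C − (C − P) = 11.86 − (1.9900) = 9.8700

$9.87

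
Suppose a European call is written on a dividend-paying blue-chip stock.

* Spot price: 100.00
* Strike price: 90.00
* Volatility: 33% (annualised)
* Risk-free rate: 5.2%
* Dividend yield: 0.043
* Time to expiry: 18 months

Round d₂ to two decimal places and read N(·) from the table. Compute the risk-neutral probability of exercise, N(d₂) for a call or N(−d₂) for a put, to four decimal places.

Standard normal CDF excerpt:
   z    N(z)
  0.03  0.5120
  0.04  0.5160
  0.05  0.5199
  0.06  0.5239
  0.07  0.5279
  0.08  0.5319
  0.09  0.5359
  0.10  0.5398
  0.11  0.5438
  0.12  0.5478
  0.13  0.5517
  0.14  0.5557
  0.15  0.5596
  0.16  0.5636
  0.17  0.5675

0.5359

σ√T = 0.33 × 1.2247 = 0.4042
d₁ = [ln(100/90) + (0.052 − 0.043 + ½·0.33²)·1.5] / (σ√T) = (0.1054 + 0.0952) / 0.4042 = 0.4962 ≈ 0.50
d₂ = 0.4962 − 0.4042 = 0.0920 ≈ 0.09
Risk-neutral Pr[S_T > K] = N(d₂) = N(0.09) = 0.5359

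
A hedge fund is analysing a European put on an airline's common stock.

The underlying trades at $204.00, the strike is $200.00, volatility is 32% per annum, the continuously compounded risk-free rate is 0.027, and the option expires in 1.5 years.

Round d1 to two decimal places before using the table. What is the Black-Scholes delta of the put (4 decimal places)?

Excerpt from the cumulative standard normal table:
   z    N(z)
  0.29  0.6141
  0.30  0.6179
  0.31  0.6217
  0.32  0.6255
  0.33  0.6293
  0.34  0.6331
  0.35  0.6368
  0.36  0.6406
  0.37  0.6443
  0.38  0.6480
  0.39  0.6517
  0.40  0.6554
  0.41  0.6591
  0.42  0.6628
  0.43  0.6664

σ√T = 0.32 × 1.2247 = 0.3919
d₁ = [ln(204/200) + (0.027 + ½·0.32²)·1.5] / (σ√T) = (0.0198 + 0.1173) / 0.3919 = 0.3498 which rounds to 0.35
N(d₁) = N(0.35) = 0.6368
Δ_put = N(d₁) − 1 = 0.6368 − 1 = -0.3632

-0.3632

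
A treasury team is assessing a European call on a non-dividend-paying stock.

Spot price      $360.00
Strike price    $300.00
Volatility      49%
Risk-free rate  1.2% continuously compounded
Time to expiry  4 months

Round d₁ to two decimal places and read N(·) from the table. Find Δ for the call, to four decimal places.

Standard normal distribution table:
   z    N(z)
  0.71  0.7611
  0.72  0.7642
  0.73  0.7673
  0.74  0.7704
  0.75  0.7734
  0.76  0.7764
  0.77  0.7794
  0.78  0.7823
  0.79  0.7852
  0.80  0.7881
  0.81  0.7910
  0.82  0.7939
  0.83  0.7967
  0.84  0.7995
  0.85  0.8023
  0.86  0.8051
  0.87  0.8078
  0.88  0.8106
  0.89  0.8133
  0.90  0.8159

σ√T = 0.49 × 0.5774 = 0.2829
d₁ = [ln(360/300) + (0.012 + 0.49²/2)·0.3333] / 0.2829 = [0.1823 + 0.0440] / 0.2829 = 0.8001 → 0.80
N(d₁) = N(0.80) = 0.7881
Δ_call = N(d₁) = 0.7881

0.7881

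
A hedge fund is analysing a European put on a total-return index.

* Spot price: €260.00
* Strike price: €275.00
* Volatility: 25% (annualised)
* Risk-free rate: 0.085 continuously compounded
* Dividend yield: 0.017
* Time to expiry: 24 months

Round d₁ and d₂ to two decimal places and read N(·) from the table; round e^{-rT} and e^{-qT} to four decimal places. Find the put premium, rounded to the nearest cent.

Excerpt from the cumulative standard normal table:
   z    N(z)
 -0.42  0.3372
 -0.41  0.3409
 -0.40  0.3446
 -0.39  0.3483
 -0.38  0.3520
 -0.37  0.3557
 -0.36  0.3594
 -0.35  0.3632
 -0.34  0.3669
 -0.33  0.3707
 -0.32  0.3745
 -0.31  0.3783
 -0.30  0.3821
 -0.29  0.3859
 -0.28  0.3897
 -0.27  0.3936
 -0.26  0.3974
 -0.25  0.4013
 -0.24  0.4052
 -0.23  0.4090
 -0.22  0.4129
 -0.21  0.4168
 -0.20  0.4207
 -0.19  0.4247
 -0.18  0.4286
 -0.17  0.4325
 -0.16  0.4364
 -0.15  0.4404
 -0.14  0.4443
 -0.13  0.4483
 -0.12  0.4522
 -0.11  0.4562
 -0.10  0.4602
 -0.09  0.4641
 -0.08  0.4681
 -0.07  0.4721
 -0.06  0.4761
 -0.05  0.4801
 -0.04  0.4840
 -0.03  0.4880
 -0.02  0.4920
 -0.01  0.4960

€24.79

σ√T = 0.25 × 1.4142 = 0.3536
d₁ = [ln(260/275) + (0.085 − 0.017 + 0.25²/2)·2] / 0.3536 = [-0.0561 + 0.1985] / 0.3536 = 0.4028 which rounds to 0.40
d₂ = d₁ − σ√T = 0.4028 − 0.3536 = 0.0492 which rounds to 0.05
exp(−qT) = exp(−0.017·2) = 0.9666;  exp(−rT) = exp(−0.085·2) = 0.8437
P = 275·0.8437·N(-0.05) − 260·0.9666·N(-0.40) = 275·0.8437·0.4801 − 260·0.9666·0.3446 = 111.3916 − 86.6035 = 24.7881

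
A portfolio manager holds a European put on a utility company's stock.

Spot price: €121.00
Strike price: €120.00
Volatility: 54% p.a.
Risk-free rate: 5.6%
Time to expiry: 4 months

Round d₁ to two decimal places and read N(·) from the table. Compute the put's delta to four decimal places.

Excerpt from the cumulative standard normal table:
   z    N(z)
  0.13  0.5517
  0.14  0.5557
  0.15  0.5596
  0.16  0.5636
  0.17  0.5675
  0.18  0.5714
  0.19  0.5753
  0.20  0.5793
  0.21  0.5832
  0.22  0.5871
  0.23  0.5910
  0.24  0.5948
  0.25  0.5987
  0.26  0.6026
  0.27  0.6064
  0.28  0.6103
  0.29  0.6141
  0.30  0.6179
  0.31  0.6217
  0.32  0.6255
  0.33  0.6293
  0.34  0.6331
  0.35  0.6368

-0.4052

T = 0.3333;  σ√T = 0.3118
d₁ = [ln(121/120) + (0.056 + 0.54²/2)·0.3333] / 0.3118 = [0.0083 + 0.0673] / 0.3118 = 0.2424 ≈ 0.24
N(d₁) = N(0.24) = 0.5948
Δ_put = N(d₁) − 1 = 0.5948 − 1 = -0.4052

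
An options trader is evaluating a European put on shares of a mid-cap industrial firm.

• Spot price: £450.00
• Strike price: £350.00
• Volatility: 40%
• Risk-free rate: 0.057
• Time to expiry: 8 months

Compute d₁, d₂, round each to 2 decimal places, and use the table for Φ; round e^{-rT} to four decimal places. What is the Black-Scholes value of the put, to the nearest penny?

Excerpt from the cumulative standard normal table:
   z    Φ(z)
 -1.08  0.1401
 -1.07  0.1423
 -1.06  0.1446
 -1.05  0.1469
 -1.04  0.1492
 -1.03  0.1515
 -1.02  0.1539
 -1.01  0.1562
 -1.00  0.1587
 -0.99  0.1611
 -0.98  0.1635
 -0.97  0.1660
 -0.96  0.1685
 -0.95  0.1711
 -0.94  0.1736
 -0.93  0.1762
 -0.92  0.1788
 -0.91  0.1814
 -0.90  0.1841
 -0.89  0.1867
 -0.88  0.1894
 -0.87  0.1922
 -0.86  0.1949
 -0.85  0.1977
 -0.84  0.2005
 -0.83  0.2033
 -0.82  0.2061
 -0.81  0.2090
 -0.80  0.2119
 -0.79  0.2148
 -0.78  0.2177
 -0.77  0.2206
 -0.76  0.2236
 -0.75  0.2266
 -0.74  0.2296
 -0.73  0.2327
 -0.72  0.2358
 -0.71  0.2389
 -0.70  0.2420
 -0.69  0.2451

σ√T = 0.4 × 0.8165 = 0.3266
d₁ = [ln(450/350) + (0.057 + 0.4²/2)·0.6667] / 0.3266 = [0.2513 + 0.0913] / 0.3266 = 1.0491 ⇒ 1.05
d₂ = d₁ − σ√T = 1.0491 − 0.3266 = 0.7225 ⇒ 0.72
e^(−rT) = e^(−0.057·0.6667) = 0.9627
N(−d₂) = N(-0.72) = 0.2358;  N(−d₁) = N(-1.05) = 0.1469
P = 350·0.9627·0.2358 − 450·0.1469 = 79.4516 − 66.1050 = 13.3466

£13.35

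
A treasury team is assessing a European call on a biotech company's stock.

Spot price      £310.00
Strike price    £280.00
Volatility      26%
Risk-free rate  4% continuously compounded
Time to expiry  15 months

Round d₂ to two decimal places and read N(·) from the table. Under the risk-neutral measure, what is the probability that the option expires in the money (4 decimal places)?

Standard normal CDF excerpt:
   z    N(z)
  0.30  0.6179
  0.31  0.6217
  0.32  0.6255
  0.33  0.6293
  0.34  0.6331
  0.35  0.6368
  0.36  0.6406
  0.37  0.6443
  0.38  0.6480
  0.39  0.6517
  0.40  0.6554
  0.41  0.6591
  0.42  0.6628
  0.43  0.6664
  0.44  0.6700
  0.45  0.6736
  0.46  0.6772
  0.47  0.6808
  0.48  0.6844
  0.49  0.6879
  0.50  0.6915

σ√T = 0.26 × 1.1180 = 0.2907
d₁ = [ln(310/280) + (0.04 + ½·0.26²)·1.25] / (σ√T) = (0.1018 + 0.0922) / 0.2907 = 0.6675 ≈ 0.67
d₂ = 0.6675 − 0.2907 = 0.3768 ≈ 0.38
Pr(exercise) under Q = N(d₂) = 0.6480

0.6480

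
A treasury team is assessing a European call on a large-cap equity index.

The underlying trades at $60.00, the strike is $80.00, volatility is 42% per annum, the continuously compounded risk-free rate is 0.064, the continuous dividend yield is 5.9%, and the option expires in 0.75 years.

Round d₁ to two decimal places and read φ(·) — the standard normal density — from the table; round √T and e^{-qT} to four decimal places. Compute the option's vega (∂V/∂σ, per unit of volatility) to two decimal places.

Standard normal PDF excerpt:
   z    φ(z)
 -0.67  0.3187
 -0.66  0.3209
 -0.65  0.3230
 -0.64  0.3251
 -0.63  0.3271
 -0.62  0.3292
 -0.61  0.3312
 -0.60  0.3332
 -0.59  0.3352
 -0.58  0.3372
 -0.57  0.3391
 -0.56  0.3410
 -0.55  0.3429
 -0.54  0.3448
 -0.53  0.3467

16.56

σ√T = 0.42 × 0.8660 = 0.3637
d₁ = [ln(60/80) + (0.064 − 0.059 + 0.42²/2)·0.75] / 0.3637 = [-0.2877 + 0.0699] / 0.3637 = -0.5987 which rounds to -0.60
√T = √0.75 = 0.8660
φ(d₁) = φ(-0.60) = 0.3332
e^(−qT) = e^(−0.059·0.75) = 0.9567
vega = S·e^(−qT)·φ(d₁)·√T = 60·0.9567·0.3332·0.8660 = 16.5634
(Call and put vega coincide under Black-Scholes.)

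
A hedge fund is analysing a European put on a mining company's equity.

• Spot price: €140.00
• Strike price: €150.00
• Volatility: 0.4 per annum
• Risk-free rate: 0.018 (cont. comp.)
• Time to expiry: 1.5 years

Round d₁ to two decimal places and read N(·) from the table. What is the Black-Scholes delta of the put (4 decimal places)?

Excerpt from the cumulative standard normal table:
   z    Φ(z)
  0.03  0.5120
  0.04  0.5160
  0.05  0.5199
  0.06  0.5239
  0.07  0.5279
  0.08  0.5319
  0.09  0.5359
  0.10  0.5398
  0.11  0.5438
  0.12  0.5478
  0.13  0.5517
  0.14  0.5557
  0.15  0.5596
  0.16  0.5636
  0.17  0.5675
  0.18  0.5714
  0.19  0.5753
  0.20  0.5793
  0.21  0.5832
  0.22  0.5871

-0.4364

σ√T = 0.4·√1.5 = 0.4899
d₁ = [ln(140/150) + (0.018 + 0.4²/2)·1.5] / 0.4899 = [-0.0690 + 0.1470] / 0.4899 = 0.1592 ⇒ 0.16
N(d₁) = N(0.16) = 0.5636
Δ_put = N(d₁) − 1 = 0.5636 − 1 = -0.4364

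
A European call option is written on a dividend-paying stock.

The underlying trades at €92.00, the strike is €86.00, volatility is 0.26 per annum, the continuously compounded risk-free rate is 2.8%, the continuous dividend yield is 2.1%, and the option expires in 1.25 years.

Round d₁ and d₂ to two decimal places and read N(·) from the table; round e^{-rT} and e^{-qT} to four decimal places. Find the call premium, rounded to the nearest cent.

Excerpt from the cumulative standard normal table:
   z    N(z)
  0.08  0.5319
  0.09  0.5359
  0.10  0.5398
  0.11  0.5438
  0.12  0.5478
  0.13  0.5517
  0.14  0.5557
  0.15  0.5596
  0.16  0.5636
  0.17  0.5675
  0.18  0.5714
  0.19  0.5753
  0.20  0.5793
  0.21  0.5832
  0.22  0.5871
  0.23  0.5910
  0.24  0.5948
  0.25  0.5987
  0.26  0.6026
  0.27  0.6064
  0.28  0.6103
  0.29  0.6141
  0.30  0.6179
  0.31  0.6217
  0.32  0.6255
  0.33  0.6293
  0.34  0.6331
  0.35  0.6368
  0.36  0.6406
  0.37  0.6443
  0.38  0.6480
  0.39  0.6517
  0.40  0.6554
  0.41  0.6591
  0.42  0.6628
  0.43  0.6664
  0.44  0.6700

€13.58

T = 1.25;  σ√T = 0.2907
d₁ = [ln(92/86) + (0.028 − 0.021 + 0.26²/2)·1.25] / 0.2907 = [0.0674 + 0.0510] / 0.2907 = 0.4075 ⇒ 0.41
d₂ = d₁ − σ√T = 0.4075 − 0.2907 = 0.1168 ⇒ 0.12
exp(−qT) = exp(−0.021·1.25) = 0.9741;  exp(−rT) = exp(−0.028·1.25) = 0.9656
N(d₁) = N(0.41) = 0.6591;  N(d₂) = N(0.12) = 0.5478
C = 92·0.9741·0.6591 − 86·0.9656·0.5478 = 59.0667 − 45.4902 = 13.5765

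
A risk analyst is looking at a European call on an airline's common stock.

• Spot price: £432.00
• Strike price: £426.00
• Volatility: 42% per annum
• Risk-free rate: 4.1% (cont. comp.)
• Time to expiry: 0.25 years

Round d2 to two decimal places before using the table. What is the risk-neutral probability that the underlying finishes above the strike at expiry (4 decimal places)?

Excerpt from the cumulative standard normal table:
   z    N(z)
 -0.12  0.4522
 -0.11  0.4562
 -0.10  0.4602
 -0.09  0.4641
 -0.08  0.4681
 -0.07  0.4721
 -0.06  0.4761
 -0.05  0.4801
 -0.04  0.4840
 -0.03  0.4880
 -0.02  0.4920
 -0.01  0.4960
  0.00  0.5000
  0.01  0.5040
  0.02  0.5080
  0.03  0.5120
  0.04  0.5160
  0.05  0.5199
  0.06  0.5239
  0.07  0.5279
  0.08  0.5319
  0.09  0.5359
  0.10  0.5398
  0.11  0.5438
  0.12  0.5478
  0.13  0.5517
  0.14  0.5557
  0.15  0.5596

σ√T = 0.42·√0.25 = 0.2100
d₁ = [ln(432/426) + (0.041 + ½·0.42²)·0.25] / (σ√T) = (0.0140 + 0.0323) / 0.2100 = 0.2204 which rounds to 0.22
d₂ = 0.2204 − 0.2100 = 0.0104 which rounds to 0.01
Risk-neutral Pr[S_T > K] = N(d₂) = N(0.01) = 0.5040

0.5040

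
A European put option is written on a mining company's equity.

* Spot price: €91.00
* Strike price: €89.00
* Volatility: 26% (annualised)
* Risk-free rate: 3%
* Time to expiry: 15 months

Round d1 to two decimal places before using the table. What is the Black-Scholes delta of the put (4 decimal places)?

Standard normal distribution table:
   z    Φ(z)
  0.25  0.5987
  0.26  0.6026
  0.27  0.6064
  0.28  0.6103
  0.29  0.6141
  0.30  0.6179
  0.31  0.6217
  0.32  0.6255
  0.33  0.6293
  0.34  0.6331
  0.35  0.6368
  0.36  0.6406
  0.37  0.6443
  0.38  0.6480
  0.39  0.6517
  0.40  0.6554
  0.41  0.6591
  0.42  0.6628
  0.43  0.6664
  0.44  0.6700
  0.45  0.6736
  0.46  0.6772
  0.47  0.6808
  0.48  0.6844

T = 1.25;  σ√T = 0.2907
d₁ = [ln(91/89) + (0.03 + ½·0.26²)·1.25] / (σ√T) = (0.0222 + 0.0797) / 0.2907 = 0.3508 → 0.35
N(d₁) = N(0.35) = 0.6368
Δ_put = N(d₁) − 1 = 0.6368 − 1 = -0.3632

-0.3632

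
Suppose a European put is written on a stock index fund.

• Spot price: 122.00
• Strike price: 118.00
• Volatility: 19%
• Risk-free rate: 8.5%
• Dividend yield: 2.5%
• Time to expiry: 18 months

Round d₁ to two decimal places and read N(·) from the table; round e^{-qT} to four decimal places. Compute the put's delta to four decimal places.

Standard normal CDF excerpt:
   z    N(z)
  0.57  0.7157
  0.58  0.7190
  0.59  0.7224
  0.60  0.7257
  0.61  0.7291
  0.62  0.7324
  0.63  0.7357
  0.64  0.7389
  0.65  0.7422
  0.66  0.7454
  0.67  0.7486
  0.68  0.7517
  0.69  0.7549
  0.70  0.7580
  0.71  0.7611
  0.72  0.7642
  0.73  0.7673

-0.2483

σ√T = 0.19 × 1.2247 = 0.2327
ln(S/K) + (r − q + σ²/2)T = ln(122/118) + (0.085 − 0.025 + 0.19²/2)·1.5 = 0.0333 + 0.1171 = 0.1504
d₁ = 0.1504 / 0.2327 = 0.6464 ≈ 0.65
N(d₁) = N(0.65) = 0.7422
Δ_put = exp(−qT)·(N(d₁) − 1) = 0.9632·(0.7422 − 1) = -0.2483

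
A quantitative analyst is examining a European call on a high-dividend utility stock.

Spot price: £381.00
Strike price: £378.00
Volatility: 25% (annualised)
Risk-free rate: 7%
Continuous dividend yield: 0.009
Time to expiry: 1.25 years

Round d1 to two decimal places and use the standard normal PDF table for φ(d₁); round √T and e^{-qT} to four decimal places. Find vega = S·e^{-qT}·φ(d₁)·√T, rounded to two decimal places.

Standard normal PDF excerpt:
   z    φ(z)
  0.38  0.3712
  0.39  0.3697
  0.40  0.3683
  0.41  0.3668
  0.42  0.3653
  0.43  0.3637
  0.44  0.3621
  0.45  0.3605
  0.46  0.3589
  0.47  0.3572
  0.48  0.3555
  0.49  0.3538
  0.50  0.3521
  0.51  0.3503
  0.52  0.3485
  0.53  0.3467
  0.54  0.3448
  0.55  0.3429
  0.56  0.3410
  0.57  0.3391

T = 1.25;  σ√T = 0.2795
ln(S/K) + (r − q + σ²/2)T = ln(381/378) + (0.07 − 0.009 + 0.25²/2)·1.25 = 0.0079 + 0.1153 = 0.1232
d₁ = 0.1232 / 0.2795 = 0.4408 ≈ 0.44
√T = √1.25 = 1.1180
φ(d₁) = φ(0.44) = 0.3621
exp(−qT) = exp(−0.009·1.25) = 0.9888
vega = S·exp(−qT)·φ(d₁)·√T = 381·0.9888·0.3621·1.1180 = 152.5119

152.51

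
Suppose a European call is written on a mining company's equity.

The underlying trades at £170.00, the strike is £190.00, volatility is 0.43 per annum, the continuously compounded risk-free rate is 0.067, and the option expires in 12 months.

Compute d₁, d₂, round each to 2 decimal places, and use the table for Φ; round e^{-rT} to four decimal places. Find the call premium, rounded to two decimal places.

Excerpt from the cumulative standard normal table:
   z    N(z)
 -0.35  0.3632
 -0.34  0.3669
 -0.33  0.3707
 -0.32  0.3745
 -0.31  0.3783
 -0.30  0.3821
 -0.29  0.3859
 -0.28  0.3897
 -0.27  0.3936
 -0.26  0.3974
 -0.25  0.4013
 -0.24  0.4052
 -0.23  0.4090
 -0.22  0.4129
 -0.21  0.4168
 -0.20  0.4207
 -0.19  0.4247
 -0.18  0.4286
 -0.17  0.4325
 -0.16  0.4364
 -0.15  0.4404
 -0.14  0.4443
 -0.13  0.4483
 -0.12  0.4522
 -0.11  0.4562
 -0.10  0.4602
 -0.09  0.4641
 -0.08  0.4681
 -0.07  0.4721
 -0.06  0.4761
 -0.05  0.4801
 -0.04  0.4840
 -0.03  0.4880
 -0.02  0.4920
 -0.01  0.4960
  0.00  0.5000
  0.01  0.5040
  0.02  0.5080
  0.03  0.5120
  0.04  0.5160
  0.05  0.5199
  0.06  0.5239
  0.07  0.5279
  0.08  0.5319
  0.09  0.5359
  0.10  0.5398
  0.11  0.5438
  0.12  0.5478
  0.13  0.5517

σ√T = 0.43·√1 = 0.4300
d₁ = [ln(170/190) + (0.067 + 0.43²/2)·1] / 0.4300 = [-0.1112 + 0.1594] / 0.4300 = 0.1121 → 0.11
d₂ = d₁ − σ√T = 0.1121 − 0.4300 = -0.3179 → -0.32
e^(−rT) = e^(−0.067·1) = 0.9352
N(d₁) = N(0.11) = 0.5438;  N(d₂) = N(-0.32) = 0.3745
C = 170·0.5438 − 190·0.9352·0.3745 = 92.4460 − 66.5442 = 25.9018

£25.90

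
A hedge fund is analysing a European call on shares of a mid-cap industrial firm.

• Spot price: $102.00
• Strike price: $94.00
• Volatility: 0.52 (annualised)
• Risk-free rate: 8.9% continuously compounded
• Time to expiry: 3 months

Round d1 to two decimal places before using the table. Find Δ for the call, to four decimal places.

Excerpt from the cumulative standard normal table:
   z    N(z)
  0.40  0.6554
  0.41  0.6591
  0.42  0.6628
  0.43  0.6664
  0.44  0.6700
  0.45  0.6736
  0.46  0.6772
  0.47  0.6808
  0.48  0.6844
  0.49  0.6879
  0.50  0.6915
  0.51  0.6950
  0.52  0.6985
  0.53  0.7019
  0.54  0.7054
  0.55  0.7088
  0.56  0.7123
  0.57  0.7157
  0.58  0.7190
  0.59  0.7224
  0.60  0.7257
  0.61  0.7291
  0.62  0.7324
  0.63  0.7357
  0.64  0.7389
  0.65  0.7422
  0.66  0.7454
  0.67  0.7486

σ√T = 0.52 × 0.5000 = 0.2600
d₁ = [ln(102/94) + (0.089 + 0.52²/2)·0.25] / 0.2600 = [0.0817 + 0.0561] / 0.2600 = 0.5297 ≈ 0.53
N(d₁) = N(0.53) = 0.7019
Δ_call = N(d₁) = 0.7019

0.7019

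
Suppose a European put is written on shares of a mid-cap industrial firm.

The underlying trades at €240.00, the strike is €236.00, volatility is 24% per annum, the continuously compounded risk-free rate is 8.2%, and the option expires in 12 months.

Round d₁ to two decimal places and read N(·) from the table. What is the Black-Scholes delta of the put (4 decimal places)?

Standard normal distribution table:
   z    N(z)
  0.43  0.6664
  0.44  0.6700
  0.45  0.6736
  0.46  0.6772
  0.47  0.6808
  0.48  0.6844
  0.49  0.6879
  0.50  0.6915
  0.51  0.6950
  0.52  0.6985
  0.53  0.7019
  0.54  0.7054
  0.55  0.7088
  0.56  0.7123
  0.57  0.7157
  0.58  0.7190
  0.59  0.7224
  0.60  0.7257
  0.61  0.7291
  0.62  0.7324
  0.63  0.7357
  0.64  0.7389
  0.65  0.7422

σ√T = 0.24·√1 = 0.2400
d₁ = [ln(240/236) + (0.082 + 0.24²/2)·1] / 0.2400 = [0.0168 + 0.1108] / 0.2400 = 0.5317 ≈ 0.53
N(d₁) = N(0.53) = 0.7019
Δ_put = N(d₁) − 1 = 0.7019 − 1 = -0.2981

-0.2981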